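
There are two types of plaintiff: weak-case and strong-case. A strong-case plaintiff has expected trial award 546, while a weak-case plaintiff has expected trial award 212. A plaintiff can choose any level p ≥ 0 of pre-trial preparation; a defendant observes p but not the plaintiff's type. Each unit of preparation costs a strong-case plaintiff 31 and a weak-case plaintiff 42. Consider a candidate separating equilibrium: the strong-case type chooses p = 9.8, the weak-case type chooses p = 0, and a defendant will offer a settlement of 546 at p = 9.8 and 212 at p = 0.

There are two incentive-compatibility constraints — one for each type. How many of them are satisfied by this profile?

2

Weak-case type: stay at 0 → 212; mimic → 546 − 42 × 9.8 = 134.4. IC holds (212 ≥ 134.4).
Strong-case type: signal → 546 − 31 × 9.8 = 242.2; deviate to 0 → 212. IC holds (242.2 ≥ 212).
2 of 2 constraints hold, so this is a separating equilibrium.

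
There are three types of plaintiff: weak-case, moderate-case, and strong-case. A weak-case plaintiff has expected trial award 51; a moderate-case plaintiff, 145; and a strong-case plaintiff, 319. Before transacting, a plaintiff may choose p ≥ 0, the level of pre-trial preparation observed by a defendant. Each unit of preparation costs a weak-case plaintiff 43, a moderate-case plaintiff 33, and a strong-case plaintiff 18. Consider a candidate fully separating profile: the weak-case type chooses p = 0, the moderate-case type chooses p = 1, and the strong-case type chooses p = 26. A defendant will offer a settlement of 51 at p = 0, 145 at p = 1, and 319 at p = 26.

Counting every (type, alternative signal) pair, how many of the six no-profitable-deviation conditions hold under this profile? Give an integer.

3

Strong-case (own payoff 319 − 18×26 = -149): to p=0 gives 51 → profitable ✗; to p=1 gives 145 − 18×1 = 127 → profitable ✗.
Moderate-case (own payoff 145 − 33×1 = 112): to p=0 gives 51 → no gain ✓; to p=26 gives 319 − 33×26 = -539 → no gain ✓.
Weak-case (own payoff 51): to p=1 gives 145 − 43×1 = 102 → profitable ✗; to p=26 gives 319 − 43×26 = -799 → no gain ✓.
3 of the 6 constraints hold; not an equilibrium.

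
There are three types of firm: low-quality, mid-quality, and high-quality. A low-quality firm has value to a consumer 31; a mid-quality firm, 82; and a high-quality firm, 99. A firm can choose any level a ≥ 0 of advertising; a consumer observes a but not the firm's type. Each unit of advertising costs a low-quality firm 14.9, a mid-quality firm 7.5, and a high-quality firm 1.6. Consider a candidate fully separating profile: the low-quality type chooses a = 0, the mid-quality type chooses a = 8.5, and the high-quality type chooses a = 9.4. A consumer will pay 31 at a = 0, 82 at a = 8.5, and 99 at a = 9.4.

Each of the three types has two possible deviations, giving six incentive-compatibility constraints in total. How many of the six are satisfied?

Mid-quality (own payoff 82 − 7.5×8.5 = 18.25): to a=0 gives 31 → profitable ✗; to a=9.4 gives 99 − 7.5×9.4 = 28.5 → profitable ✗.
Low-quality (own payoff 31): to a=8.5 gives 82 − 14.9×8.5 = -44.65 → no gain ✓; to a=9.4 gives 99 − 14.9×9.4 = -41.06 → no gain ✓.
High-quality (own payoff 99 − 1.6×9.4 = 83.96): to a=0 gives 31 → no gain ✓; to a=8.5 gives 82 − 1.6×8.5 = 68.4 → no gain ✓.
4 of the 6 constraints hold; not an equilibrium.

4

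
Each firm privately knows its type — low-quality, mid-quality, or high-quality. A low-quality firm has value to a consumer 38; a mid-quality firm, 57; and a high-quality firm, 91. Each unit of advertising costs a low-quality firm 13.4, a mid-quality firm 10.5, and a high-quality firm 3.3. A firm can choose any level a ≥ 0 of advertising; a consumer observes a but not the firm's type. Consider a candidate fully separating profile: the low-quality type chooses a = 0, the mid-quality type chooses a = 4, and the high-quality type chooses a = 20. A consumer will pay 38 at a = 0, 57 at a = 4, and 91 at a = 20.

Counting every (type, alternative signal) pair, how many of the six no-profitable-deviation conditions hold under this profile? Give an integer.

3

Mid-quality (own payoff 57 − 10.5×4 = 15): to a=0 gives 38 → profitable ✗; to a=20 gives 91 − 10.5×20 = -119 → no gain ✓.
Low-quality (own payoff 38): to a=4 gives 57 − 13.4×4 = 3.4 → no gain ✓; to a=20 gives 91 − 13.4×20 = -177 → no gain ✓.
High-quality (own payoff 91 − 3.3×20 = 25): to a=0 gives 38 → profitable ✗; to a=4 gives 57 − 3.3×4 = 43.8 → profitable ✗.
3 of the 6 constraints hold; not an equilibrium.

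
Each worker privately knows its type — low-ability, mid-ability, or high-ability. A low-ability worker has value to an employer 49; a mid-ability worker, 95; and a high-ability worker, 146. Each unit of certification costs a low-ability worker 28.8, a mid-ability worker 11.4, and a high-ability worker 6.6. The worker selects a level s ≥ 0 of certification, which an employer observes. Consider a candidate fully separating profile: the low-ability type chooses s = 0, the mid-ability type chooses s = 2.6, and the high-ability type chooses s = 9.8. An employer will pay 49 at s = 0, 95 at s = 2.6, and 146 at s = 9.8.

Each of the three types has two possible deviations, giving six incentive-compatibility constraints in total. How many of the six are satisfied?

High-ability (own payoff 146 − 6.6×9.8 = 81.32): to s=0 gives 49 → no gain ✓; to s=2.6 gives 95 − 6.6×2.6 = 77.84 → no gain ✓.
Mid-ability (own payoff 95 − 11.4×2.6 = 65.36): to s=0 gives 49 → no gain ✓; to s=9.8 gives 146 − 11.4×9.8 = 34.28 → no gain ✓.
Low-ability (own payoff 49): to s=2.6 gives 95 − 28.8×2.6 = 20.12 → no gain ✓; to s=9.8 gives 146 − 28.8×9.8 = -136.24 → no gain ✓.
6 of the 6 constraints hold; this profile is a separating equilibrium.

6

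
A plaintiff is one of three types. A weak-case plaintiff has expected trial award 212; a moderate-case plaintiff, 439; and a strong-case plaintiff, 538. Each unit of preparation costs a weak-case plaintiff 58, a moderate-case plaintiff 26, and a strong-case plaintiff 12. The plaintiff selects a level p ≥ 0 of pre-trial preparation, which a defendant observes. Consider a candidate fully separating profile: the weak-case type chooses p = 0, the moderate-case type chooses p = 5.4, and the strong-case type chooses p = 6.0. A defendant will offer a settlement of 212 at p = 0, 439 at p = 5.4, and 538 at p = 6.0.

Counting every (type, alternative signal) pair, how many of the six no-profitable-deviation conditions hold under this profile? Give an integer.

Moderate-case (own payoff 439 − 26×5.4 = 298.6): to p=0 gives 212 → no gain ✓; to p=6.0 gives 538 − 26×6.0 = 382 → profitable ✗.
Weak-case (own payoff 212): to p=5.4 gives 439 − 58×5.4 = 125.8 → no gain ✓; to p=6.0 gives 538 − 58×6.0 = 190 → no gain ✓.
Strong-case (own payoff 538 − 12×6.0 = 466): to p=0 gives 212 → no gain ✓; to p=5.4 gives 439 − 12×5.4 = 374.2 → no gain ✓.
5 of the 6 constraints hold; not an equilibrium.

5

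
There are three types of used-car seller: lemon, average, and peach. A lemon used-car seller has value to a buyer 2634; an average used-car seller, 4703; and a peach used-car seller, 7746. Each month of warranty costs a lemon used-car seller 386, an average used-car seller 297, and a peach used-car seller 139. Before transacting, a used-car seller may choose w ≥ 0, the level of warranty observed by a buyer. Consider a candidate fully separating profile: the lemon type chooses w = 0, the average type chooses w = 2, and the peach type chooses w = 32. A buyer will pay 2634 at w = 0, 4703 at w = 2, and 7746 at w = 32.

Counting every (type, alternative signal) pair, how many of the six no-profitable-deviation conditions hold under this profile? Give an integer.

Peach (own payoff 7746 − 139×32 = 3298): to w=0 gives 2634 → no gain ✓; to w=2 gives 4703 − 139×2 = 4425 → profitable ✗.
Average (own payoff 4703 − 297×2 = 4109): to w=0 gives 2634 → no gain ✓; to w=32 gives 7746 − 297×32 = -1758 → no gain ✓.
Lemon (own payoff 2634): to w=2 gives 4703 − 386×2 = 3931 → profitable ✗; to w=32 gives 7746 − 386×32 = -4606 → no gain ✓.
4 of the 6 constraints hold; not an equilibrium.

4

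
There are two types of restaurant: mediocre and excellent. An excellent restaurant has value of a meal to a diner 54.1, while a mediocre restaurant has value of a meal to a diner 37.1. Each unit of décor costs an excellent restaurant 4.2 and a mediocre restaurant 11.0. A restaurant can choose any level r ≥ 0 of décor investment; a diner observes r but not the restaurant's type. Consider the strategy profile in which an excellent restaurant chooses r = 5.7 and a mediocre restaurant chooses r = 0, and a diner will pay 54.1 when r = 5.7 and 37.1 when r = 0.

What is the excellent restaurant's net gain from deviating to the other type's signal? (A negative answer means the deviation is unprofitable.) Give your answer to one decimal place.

6.9

Playing r = 5.7 the excellent restaurant receives 54.1 − 4.2 × 5.7 = 30.16.
Deviating to r = 0 yields 37.1 instead.
Gain from deviating: 37.1 − 30.16 = 6.94, i.e. 6.9 to one decimal place.
The gain is positive, so the excellent type's incentive-compatibility constraint is violated — this profile is not a separating equilibrium.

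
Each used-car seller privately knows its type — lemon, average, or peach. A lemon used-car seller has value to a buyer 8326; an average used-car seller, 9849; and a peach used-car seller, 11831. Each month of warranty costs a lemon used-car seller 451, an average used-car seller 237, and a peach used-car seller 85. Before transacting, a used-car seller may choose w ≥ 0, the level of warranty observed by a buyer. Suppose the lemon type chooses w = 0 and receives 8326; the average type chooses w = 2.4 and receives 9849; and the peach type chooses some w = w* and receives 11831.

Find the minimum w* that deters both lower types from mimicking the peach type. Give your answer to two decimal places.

Average type (on-path payoff 9849 − 237×2.4 = 9280.2) won't mimic when 9280.2 ≥ 11831 − 237·w*, i.e. w* ≥ 10.76.
Lemon type (on-path payoff 8326) won't mimic when 8326 ≥ 11831 − 451·w*, i.e. w* ≥ 7.77.
Both must hold, so w* = max(7.77, 10.76) = 10.76. The average type's constraint binds.

10.76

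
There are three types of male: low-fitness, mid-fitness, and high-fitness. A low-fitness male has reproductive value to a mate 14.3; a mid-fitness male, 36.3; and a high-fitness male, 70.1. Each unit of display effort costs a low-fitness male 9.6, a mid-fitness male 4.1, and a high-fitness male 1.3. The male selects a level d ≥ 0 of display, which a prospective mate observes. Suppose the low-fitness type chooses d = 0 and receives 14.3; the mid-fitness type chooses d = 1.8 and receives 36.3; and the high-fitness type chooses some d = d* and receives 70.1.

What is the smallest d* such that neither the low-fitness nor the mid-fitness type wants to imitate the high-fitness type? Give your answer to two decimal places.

Low-fitness type (on-path payoff 14.3) won't mimic when 14.3 ≥ 70.1 − 9.6·d*, i.e. d* ≥ 5.81.
Mid-fitness type (on-path payoff 36.3 − 4.1×1.8 = 28.92) won't mimic when 28.92 ≥ 70.1 − 4.1·d*, i.e. d* ≥ 10.04.
Both must hold, so d* = max(5.81, 10.04) = 10.04. The mid-fitness type's constraint binds.

10.04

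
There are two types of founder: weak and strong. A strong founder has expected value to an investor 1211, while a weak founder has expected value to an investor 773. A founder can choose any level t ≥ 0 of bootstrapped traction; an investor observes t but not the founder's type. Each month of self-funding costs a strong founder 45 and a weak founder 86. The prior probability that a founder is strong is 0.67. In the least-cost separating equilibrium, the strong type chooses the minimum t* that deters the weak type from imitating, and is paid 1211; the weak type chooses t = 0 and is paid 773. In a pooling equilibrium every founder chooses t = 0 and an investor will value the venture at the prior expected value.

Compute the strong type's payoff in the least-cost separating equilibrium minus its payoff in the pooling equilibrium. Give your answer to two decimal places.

Least-cost separating signal: t* solves 773 = 1211 − 86·t*, so t* = (1211 − 773)/86 ≈ 5.0930.
Strong type's separating payoff: 1211 − 45 × t* = 1211 − 45 × (1211 − 773)/86 = 1211 − 19710/86 ≈ 981.8140.
Pooling payoff: 0.67 × 1211 + 0.33 × 773 = 1066.46.
Difference: 981.8140 − 1066.46 = -84.646, i.e. -84.65 to two decimal places.
The strong type would prefer the pooling outcome.

-84.65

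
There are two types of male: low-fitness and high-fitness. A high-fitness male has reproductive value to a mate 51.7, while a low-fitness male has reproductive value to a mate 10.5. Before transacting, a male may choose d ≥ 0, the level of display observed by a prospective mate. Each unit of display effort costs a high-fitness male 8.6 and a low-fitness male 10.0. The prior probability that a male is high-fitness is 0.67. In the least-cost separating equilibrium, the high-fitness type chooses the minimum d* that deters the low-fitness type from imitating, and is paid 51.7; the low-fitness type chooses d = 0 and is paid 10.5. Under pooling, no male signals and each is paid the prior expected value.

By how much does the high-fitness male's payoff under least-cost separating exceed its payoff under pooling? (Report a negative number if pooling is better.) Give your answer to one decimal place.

Least-cost separating signal: d* solves 10.5 = 51.7 − 10.0·d*, so d* = (51.7 − 10.5)/10.0 = 4.12.
High-fitness type's separating payoff: 51.7 − 8.6 × d* = 51.7 − 8.6 × (51.7 − 10.5)/10.0 = 51.7 − 354.32/10.0 = 16.268.
Pooling payoff: 0.67 × 51.7 + 0.33 × 10.5 = 38.104.
Difference: 16.268 − 38.104 = -21.836, i.e. -21.8 to one decimal place.
The high-fitness type would prefer the pooling outcome.

-21.8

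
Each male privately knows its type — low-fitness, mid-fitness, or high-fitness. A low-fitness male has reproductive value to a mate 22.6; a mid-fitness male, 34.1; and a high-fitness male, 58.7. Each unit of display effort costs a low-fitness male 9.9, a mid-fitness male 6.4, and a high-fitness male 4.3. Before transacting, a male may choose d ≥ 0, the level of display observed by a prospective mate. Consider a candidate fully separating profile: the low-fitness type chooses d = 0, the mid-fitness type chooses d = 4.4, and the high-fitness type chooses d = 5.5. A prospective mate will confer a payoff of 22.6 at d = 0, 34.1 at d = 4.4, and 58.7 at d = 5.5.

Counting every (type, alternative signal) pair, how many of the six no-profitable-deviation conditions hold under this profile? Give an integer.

4

High-fitness (own payoff 58.7 − 4.3×5.5 = 35.05): to d=0 gives 22.6 → no gain ✓; to d=4.4 gives 34.1 − 4.3×4.4 = 15.18 → no gain ✓.
Low-fitness (own payoff 22.6): to d=4.4 gives 34.1 − 9.9×4.4 = -9.46 → no gain ✓; to d=5.5 gives 58.7 − 9.9×5.5 = 4.25 → no gain ✓.
Mid-fitness (own payoff 34.1 − 6.4×4.4 = 5.94): to d=0 gives 22.6 → profitable ✗; to d=5.5 gives 58.7 − 6.4×5.5 = 23.5 → profitable ✗.
4 of the 6 constraints hold; not an equilibrium.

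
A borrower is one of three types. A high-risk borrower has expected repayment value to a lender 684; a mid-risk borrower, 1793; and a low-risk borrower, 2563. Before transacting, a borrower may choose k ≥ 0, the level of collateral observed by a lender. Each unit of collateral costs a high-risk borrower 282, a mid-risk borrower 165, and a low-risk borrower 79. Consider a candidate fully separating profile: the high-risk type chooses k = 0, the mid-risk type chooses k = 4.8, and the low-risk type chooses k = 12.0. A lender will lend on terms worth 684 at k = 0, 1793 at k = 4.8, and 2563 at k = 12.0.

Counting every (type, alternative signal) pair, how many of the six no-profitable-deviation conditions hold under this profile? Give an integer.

Mid-risk (own payoff 1793 − 165×4.8 = 1001): to k=0 gives 684 → no gain ✓; to k=12.0 gives 2563 − 165×12.0 = 583 → no gain ✓.
Low-risk (own payoff 2563 − 79×12.0 = 1615): to k=0 gives 684 → no gain ✓; to k=4.8 gives 1793 − 79×4.8 = 1413.8 → no gain ✓.
High-risk (own payoff 684): to k=4.8 gives 1793 − 282×4.8 = 439.4 → no gain ✓; to k=12.0 gives 2563 − 282×12.0 = -821 → no gain ✓.
6 of the 6 constraints hold; this profile is a separating equilibrium.

6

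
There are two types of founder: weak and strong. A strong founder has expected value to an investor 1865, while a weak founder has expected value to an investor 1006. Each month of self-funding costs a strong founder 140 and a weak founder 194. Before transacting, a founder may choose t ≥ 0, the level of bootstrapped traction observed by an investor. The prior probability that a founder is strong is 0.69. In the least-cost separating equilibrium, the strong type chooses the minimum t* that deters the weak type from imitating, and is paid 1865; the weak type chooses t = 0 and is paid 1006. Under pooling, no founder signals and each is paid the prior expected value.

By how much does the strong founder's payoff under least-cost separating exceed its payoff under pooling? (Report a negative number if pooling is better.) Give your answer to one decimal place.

Least-cost separating signal: t* solves 1006 = 1865 − 194·t*, so t* = (1865 − 1006)/194 ≈ 4.4278.
Strong type's separating payoff: 1865 − 140 × t* = 1865 − 140 × (1865 − 1006)/194 = 1865 − 120260/194 ≈ 1245.103.
Pooling payoff: 0.69 × 1865 + 0.31 × 1006 = 1598.71.
Difference: 1245.103 − 1598.71 = -353.607, i.e. -353.6 to one decimal place.
The strong type would prefer the pooling outcome.

-353.6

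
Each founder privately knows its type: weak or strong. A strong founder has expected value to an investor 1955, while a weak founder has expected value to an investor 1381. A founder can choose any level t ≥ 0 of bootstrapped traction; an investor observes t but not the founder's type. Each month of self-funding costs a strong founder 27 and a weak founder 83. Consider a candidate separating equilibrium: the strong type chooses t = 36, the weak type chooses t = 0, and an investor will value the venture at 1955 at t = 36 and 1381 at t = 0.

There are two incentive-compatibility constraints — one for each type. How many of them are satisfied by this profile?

1

Strong type: signal → 1955 − 27 × 36 = 983; deviate to 0 → 1381. IC fails (983 < 1381).
Weak type: stay at 0 → 1381; mimic → 1955 − 83 × 36 = -1033. IC holds (1381 ≥ -1033).
1 of 2 constraints hold, so this profile is not an equilibrium.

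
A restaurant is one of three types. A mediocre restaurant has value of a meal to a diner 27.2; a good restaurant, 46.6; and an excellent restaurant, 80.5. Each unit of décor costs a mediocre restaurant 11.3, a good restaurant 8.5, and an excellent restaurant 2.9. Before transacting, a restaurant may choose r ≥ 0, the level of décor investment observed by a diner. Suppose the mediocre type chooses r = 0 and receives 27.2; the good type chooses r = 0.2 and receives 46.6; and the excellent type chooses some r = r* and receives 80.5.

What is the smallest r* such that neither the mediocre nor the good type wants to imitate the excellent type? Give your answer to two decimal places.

Mediocre type (on-path payoff 27.2) won't mimic when 27.2 ≥ 80.5 − 11.3·r*, i.e. r* ≥ 4.72.
Good type (on-path payoff 46.6 − 8.5×0.2 = 44.9) won't mimic when 44.9 ≥ 80.5 − 8.5·r*, i.e. r* ≥ 4.19.
Both must hold, so r* = max(4.72, 4.19) = 4.72. The mediocre type's constraint binds.

4.72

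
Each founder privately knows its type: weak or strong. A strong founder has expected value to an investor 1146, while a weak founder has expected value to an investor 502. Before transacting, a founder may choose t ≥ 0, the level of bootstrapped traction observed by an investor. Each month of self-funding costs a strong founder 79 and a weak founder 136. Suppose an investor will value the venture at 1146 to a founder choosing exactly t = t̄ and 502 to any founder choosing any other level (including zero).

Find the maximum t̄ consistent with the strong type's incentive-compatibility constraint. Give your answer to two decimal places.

8.15

Choosing t̄ yields the strong type 1146 − 79·t̄; choosing zero yields 502.
The strong type is indifferent at 1146 − 79·t̄ = 502, i.e. t̄ = (1146 − 502) / 79 ≈ 8.15.
For any t̄ above 8.15 the strong type would rather pool at zero, so separation collapses.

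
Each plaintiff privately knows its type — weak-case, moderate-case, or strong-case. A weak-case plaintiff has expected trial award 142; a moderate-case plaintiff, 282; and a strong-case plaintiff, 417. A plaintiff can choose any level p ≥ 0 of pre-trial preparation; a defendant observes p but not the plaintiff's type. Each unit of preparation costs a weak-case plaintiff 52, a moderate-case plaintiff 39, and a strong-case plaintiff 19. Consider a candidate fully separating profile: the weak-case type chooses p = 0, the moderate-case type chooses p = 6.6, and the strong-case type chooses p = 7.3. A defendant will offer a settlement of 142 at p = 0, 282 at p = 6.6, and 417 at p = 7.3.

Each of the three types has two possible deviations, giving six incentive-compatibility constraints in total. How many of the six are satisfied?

Moderate-case (own payoff 282 − 39×6.6 = 24.6): to p=0 gives 142 → profitable ✗; to p=7.3 gives 417 − 39×7.3 = 132.3 → profitable ✗.
Strong-case (own payoff 417 − 19×7.3 = 278.3): to p=0 gives 142 → no gain ✓; to p=6.6 gives 282 − 19×6.6 = 156.6 → no gain ✓.
Weak-case (own payoff 142): to p=6.6 gives 282 − 52×6.6 = -61.2 → no gain ✓; to p=7.3 gives 417 − 52×7.3 = 37.4 → no gain ✓.
4 of the 6 constraints hold; not an equilibrium.

4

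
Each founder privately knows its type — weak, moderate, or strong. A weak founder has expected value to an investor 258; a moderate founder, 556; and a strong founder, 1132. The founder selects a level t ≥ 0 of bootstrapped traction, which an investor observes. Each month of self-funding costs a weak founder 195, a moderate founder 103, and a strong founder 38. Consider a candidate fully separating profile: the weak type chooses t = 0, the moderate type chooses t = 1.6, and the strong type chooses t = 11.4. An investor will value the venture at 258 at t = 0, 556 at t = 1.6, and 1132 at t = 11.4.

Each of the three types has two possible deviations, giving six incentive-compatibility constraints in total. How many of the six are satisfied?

6

Weak (own payoff 258): to t=1.6 gives 556 − 195×1.6 = 244 → no gain ✓; to t=11.4 gives 1132 − 195×11.4 = -1091 → no gain ✓.
Moderate (own payoff 556 − 103×1.6 = 391.2): to t=0 gives 258 → no gain ✓; to t=11.4 gives 1132 − 103×11.4 = -42.2 → no gain ✓.
Strong (own payoff 1132 − 38×11.4 = 698.8): to t=0 gives 258 → no gain ✓; to t=1.6 gives 556 − 38×1.6 = 495.2 → no gain ✓.
6 of the 6 constraints hold; this profile is a separating equilibrium.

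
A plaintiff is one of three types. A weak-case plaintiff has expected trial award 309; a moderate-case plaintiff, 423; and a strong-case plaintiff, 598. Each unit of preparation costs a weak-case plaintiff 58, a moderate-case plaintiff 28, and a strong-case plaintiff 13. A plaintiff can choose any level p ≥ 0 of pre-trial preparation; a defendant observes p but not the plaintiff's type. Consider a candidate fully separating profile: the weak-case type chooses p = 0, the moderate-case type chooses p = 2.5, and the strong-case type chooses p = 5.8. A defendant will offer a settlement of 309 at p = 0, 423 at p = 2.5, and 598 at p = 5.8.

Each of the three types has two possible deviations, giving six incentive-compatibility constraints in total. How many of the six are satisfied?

Strong-case (own payoff 598 − 13×5.8 = 522.6): to p=0 gives 309 → no gain ✓; to p=2.5 gives 423 − 13×2.5 = 390.5 → no gain ✓.
Weak-case (own payoff 309): to p=2.5 gives 423 − 58×2.5 = 278 → no gain ✓; to p=5.8 gives 598 − 58×5.8 = 261.6 → no gain ✓.
Moderate-case (own payoff 423 − 28×2.5 = 353): to p=0 gives 309 → no gain ✓; to p=5.8 gives 598 − 28×5.8 = 435.6 → profitable ✗.
5 of the 6 constraints hold; not an equilibrium.

5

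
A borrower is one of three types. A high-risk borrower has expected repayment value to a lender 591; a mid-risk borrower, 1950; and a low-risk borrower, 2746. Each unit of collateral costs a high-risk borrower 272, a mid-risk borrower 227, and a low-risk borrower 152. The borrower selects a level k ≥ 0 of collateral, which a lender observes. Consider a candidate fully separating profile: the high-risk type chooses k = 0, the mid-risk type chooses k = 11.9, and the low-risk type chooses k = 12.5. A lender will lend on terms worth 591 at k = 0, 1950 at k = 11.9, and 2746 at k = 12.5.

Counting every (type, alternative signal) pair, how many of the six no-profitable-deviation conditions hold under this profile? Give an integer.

4

High-risk (own payoff 591): to k=11.9 gives 1950 − 272×11.9 = -1286.8 → no gain ✓; to k=12.5 gives 2746 − 272×12.5 = -654 → no gain ✓.
Low-risk (own payoff 2746 − 152×12.5 = 846): to k=0 gives 591 → no gain ✓; to k=11.9 gives 1950 − 152×11.9 = 141.2 → no gain ✓.
Mid-risk (own payoff 1950 − 227×11.9 = -751.3): to k=0 gives 591 → profitable ✗; to k=12.5 gives 2746 − 227×12.5 = -91.5 → profitable ✗.
4 of the 6 constraints hold; not an equilibrium.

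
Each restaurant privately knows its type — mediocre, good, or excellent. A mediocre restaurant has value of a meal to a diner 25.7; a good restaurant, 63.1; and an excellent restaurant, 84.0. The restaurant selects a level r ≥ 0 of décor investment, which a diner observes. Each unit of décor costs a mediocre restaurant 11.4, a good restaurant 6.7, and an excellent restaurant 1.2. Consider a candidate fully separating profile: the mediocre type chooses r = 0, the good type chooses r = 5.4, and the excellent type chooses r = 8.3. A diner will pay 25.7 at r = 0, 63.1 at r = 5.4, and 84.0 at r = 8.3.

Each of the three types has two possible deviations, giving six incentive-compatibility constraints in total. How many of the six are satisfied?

Excellent (own payoff 84.0 − 1.2×8.3 = 74.04): to r=0 gives 25.7 → no gain ✓; to r=5.4 gives 63.1 − 1.2×5.4 = 56.62 → no gain ✓.
Mediocre (own payoff 25.7): to r=5.4 gives 63.1 − 11.4×5.4 = 1.54 → no gain ✓; to r=8.3 gives 84.0 − 11.4×8.3 = -10.62 → no gain ✓.
Good (own payoff 63.1 − 6.7×5.4 = 26.92): to r=0 gives 25.7 → no gain ✓; to r=8.3 gives 84.0 − 6.7×8.3 = 28.39 → profitable ✗.
5 of the 6 constraints hold; not an equilibrium.

5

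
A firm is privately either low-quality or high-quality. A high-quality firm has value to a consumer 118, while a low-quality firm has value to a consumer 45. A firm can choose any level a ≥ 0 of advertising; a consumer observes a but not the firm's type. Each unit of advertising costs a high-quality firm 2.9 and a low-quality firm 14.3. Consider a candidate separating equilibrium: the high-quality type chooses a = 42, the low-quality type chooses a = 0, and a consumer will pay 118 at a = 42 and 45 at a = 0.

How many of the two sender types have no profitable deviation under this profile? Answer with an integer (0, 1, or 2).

High-quality type: signal → 118 − 2.9 × 42 = -3.8; deviate to 0 → 45. IC fails (-3.8 < 45).
Low-quality type: stay at 0 → 45; mimic → 118 − 14.3 × 42 = -482.6. IC holds (45 ≥ -482.6).
1 of 2 constraints hold, so this profile is not an equilibrium.

1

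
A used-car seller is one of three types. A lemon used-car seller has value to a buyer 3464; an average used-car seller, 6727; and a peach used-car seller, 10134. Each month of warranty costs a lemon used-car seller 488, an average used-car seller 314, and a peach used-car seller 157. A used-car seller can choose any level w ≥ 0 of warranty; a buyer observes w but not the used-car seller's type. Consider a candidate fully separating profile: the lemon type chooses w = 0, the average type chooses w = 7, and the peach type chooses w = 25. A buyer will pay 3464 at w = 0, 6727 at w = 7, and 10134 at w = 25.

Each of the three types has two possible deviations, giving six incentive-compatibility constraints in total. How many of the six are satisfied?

Peach (own payoff 10134 − 157×25 = 6209): to w=0 gives 3464 → no gain ✓; to w=7 gives 6727 − 157×7 = 5628 → no gain ✓.
Average (own payoff 6727 − 314×7 = 4529): to w=0 gives 3464 → no gain ✓; to w=25 gives 10134 − 314×25 = 2284 → no gain ✓.
Lemon (own payoff 3464): to w=7 gives 6727 − 488×7 = 3311 → no gain ✓; to w=25 gives 10134 − 488×25 = -2066 → no gain ✓.
6 of the 6 constraints hold; this profile is a separating equilibrium.

6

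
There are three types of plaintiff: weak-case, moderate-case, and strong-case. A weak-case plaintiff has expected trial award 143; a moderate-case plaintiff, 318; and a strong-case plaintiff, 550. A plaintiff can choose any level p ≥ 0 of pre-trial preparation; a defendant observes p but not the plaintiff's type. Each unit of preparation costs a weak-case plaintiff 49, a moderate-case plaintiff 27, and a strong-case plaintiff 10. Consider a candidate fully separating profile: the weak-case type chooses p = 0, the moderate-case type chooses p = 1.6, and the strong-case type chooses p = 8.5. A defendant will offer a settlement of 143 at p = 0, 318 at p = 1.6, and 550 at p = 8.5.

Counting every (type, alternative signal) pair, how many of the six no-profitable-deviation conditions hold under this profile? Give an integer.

Weak-case (own payoff 143): to p=1.6 gives 318 − 49×1.6 = 239.6 → profitable ✗; to p=8.5 gives 550 − 49×8.5 = 133.5 → no gain ✓.
Moderate-case (own payoff 318 − 27×1.6 = 274.8): to p=0 gives 143 → no gain ✓; to p=8.5 gives 550 − 27×8.5 = 320.5 → profitable ✗.
Strong-case (own payoff 550 − 10×8.5 = 465): to p=0 gives 143 → no gain ✓; to p=1.6 gives 318 − 10×1.6 = 302 → no gain ✓.
4 of the 6 constraints hold; not an equilibrium.

4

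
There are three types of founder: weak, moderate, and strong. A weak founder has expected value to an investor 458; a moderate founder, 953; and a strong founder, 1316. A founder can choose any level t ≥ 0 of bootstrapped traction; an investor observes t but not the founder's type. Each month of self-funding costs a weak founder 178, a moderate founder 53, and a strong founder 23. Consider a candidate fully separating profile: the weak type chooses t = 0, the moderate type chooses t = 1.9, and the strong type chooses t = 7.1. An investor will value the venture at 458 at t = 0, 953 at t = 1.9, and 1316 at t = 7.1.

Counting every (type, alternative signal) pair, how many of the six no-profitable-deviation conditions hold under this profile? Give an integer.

4

Weak (own payoff 458): to t=1.9 gives 953 − 178×1.9 = 614.8 → profitable ✗; to t=7.1 gives 1316 − 178×7.1 = 52.2 → no gain ✓.
Moderate (own payoff 953 − 53×1.9 = 852.3): to t=0 gives 458 → no gain ✓; to t=7.1 gives 1316 − 53×7.1 = 939.7 → profitable ✗.
Strong (own payoff 1316 − 23×7.1 = 1152.7): to t=0 gives 458 → no gain ✓; to t=1.9 gives 953 − 23×1.9 = 909.3 → no gain ✓.
4 of the 6 constraints hold; not an equilibrium.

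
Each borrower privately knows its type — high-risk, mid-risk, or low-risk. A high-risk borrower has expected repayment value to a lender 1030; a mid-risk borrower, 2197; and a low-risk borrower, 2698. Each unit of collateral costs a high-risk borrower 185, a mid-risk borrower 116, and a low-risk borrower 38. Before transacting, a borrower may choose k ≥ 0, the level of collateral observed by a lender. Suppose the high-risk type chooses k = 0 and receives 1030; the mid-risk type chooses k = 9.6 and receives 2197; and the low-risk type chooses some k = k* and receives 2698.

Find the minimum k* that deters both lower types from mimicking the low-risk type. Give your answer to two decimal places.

Mid-risk type (on-path payoff 2197 − 116×9.6 = 1083.4) won't mimic when 1083.4 ≥ 2698 − 116·k*, i.e. k* ≥ 13.92.
High-risk type (on-path payoff 1030) won't mimic when 1030 ≥ 2698 − 185·k*, i.e. k* ≥ 9.02.
Both must hold, so k* = max(9.02, 13.92) = 13.92. The mid-risk type's constraint binds.

13.92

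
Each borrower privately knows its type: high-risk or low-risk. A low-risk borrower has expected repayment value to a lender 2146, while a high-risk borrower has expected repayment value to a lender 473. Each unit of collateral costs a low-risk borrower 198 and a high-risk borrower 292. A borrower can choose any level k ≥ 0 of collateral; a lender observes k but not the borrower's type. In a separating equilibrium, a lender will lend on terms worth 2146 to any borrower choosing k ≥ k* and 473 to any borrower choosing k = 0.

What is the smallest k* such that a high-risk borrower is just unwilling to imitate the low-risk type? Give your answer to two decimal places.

5.73

A high-risk borrower choosing k = 0 receives 473.
Imitating at k* instead would pay 2146 at cost 292·k*, netting 2146 − 292·k*.
Indifference: 473 = 2146 − 292·k*, so k* = (2146 − 473) / 292 ≈ 5.73.
At k* the high-risk type's incentive constraint just binds; the low-risk type strictly prefers k* since its per-unit cost is lower.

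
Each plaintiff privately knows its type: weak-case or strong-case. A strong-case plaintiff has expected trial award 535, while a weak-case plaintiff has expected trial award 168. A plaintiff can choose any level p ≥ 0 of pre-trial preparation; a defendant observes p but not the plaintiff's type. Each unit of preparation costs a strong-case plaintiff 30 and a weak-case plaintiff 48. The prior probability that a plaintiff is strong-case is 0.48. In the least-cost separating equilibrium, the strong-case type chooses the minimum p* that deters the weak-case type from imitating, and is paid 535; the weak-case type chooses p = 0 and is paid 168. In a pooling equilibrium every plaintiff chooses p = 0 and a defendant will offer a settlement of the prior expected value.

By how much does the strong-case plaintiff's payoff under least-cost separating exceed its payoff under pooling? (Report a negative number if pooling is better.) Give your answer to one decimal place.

-38.5

Least-cost separating signal: p* solves 168 = 535 − 48·p*, so p* = (535 − 168)/48 ≈ 7.6458.
Strong-case type's separating payoff: 535 − 30 × p* = 535 − 30 × (535 − 168)/48 = 535 − 11010/48 = 305.625.
Pooling payoff: 0.48 × 535 + 0.52 × 168 = 344.16.
Difference: 305.625 − 344.16 = -38.535, i.e. -38.5 to one decimal place.
The strong-case type would prefer the pooling outcome.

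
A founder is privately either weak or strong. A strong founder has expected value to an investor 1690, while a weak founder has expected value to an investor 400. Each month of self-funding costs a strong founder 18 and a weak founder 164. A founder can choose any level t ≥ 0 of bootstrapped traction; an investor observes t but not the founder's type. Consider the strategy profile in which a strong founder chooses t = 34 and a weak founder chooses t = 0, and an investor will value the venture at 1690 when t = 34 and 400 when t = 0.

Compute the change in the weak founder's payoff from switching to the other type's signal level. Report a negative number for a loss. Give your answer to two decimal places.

-4286.00

Playing t = 0 the weak founder receives 400.
Deviating to t = 34 brings payment 1690 at cost 164 × 34 = 5576, netting -3886.
Gain from deviating: -3886 − 400 = -4286.00.
The gain is negative, so the weak type's incentive-compatibility constraint is satisfied.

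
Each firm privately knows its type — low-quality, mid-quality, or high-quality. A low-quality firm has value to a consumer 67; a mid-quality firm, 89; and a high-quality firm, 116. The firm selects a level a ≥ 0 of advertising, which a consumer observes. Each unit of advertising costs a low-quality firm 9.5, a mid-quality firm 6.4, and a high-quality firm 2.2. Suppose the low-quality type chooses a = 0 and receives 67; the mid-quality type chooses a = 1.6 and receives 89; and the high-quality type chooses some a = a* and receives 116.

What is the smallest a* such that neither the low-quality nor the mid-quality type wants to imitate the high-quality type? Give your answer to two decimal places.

Low-quality type (on-path payoff 67) won't mimic when 67 ≥ 116 − 9.5·a*, i.e. a* ≥ 5.16.
Mid-quality type (on-path payoff 89 − 6.4×1.6 = 78.76) won't mimic when 78.76 ≥ 116 − 6.4·a*, i.e. a* ≥ 5.82.
Both must hold, so a* = max(5.16, 5.82) = 5.82. The mid-quality type's constraint binds.

5.82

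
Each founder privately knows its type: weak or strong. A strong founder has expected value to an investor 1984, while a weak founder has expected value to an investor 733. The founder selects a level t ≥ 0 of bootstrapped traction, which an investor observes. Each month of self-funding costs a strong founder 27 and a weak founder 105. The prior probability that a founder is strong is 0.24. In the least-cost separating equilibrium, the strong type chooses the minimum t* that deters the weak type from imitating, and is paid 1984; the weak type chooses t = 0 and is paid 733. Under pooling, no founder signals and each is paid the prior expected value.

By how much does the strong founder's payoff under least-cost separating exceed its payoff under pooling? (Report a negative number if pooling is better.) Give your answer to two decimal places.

629.07

Least-cost separating signal: t* solves 733 = 1984 − 105·t*, so t* = (1984 − 733)/105 ≈ 11.9143.
Strong type's separating payoff: 1984 − 27 × t* = 1984 − 27 × (1984 − 733)/105 = 1984 − 33777/105 ≈ 1662.3143.
Pooling payoff: 0.24 × 1984 + 0.76 × 733 = 1033.24.
Difference: 1662.3143 − 1033.24 = 629.0743, i.e. 629.07 to two decimal places.
The strong type prefers to separate.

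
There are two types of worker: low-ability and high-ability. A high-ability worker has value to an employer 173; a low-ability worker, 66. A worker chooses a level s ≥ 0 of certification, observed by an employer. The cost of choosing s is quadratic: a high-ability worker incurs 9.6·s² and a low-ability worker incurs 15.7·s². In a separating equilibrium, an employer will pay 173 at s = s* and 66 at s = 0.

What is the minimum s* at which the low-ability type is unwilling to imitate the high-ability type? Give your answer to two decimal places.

2.61

The low-ability type at s = 0 receives 66; imitating at s* yields 173 − 15.7·s*².
Indifference: 66 = 173 − 15.7·s*², so s*² = (173 − 66) / 15.7 ≈ 6.8153.
s* = √6.8153 ≈ 2.61.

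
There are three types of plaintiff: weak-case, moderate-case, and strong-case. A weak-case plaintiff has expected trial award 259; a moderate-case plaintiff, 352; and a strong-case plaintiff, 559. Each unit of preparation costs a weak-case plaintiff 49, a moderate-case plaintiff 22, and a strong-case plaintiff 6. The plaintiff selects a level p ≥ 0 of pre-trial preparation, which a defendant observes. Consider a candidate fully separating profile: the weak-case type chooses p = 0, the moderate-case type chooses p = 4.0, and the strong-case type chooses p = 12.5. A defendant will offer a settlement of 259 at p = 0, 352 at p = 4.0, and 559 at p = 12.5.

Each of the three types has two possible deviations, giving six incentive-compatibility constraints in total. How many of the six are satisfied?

Moderate-case (own payoff 352 − 22×4.0 = 264): to p=0 gives 259 → no gain ✓; to p=12.5 gives 559 − 22×12.5 = 284 → profitable ✗.
Strong-case (own payoff 559 − 6×12.5 = 484): to p=0 gives 259 → no gain ✓; to p=4.0 gives 352 − 6×4.0 = 328 → no gain ✓.
Weak-case (own payoff 259): to p=4.0 gives 352 − 49×4.0 = 156 → no gain ✓; to p=12.5 gives 559 − 49×12.5 = -53.5 → no gain ✓.
5 of the 6 constraints hold; not an equilibrium.

5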